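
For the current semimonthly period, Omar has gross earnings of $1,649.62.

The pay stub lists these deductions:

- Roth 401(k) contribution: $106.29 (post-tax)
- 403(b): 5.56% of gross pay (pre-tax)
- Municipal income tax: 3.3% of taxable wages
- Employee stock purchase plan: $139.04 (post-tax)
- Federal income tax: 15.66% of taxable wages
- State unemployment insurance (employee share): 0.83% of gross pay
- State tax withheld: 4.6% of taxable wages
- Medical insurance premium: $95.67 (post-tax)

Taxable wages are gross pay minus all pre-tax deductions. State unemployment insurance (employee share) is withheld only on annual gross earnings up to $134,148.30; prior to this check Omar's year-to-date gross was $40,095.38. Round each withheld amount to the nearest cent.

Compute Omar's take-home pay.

$836.17

403(b): $1,649.62 × 0.0556 = $91.72
Taxable wages = $1,649.62 − $91.72 = $1,557.90
Municipal income tax: $1,557.90 × 0.033 = $51.41
State tax withheld: $1,557.90 × 0.046 = $71.66
Federal income tax: $1,557.90 × 0.1566 = $243.97
State unemployment insurance (employee share): cap not yet reached, full $1,649.62 is subject → $1,649.62 × 0.0083 = $13.69
Medical insurance premium: $95.67
Employee stock purchase plan: $139.04
Roth 401(k) contribution: $106.29
Total deductions = $91.72 + $51.41 + $71.66 + $243.97 + $13.69 + $95.67 + $139.04 + $106.29 = $813.45
Net pay = $1,649.62 − $813.45 = $836.17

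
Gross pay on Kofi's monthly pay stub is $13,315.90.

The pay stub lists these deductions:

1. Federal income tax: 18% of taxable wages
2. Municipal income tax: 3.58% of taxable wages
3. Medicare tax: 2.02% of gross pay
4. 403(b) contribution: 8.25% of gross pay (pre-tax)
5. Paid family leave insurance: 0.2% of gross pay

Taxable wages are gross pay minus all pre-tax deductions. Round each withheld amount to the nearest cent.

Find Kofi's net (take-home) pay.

$9,285.23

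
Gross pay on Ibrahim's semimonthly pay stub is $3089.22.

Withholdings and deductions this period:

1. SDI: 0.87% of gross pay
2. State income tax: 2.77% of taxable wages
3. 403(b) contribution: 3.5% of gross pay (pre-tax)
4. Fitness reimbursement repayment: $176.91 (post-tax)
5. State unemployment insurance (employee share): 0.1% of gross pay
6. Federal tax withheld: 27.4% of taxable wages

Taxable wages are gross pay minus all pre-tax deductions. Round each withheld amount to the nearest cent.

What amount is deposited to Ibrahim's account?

403(b) contribution: $3089.22 × 0.035 = $108.12
Taxable wages = $3089.22 − $108.12 = $2981.10
Federal tax withheld: $2981.10 × 0.274 = $816.82
State income tax: $2981.10 × 0.0277 = $82.58
State unemployment insurance (employee share): $3089.22 × 0.001 = $3.09
SDI: $3089.22 × 0.0087 = $26.88
Fitness reimbursement repayment: $176.91
Total deductions = $108.12 + $816.82 + $82.58 + $3.09 + $26.88 + $176.91 = $1214.40
Net pay = $3089.22 − $1214.40 = $1874.82

$1874.82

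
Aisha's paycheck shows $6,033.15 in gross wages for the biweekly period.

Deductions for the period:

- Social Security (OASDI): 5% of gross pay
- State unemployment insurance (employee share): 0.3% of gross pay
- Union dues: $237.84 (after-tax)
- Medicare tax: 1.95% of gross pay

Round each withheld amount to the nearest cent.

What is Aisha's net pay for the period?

Medicare tax: $6,033.15 × 0.0195 = $117.65
Social Security (OASDI): $6,033.15 × 0.05 = $301.66
State unemployment insurance (employee share): $6,033.15 × 0.003 = $18.10
Union dues: $237.84
Total deductions = $117.65 + $301.66 + $18.10 + $237.84 = $675.25
Net pay = $6,033.15 − $675.25 = $5,357.90

$5,357.90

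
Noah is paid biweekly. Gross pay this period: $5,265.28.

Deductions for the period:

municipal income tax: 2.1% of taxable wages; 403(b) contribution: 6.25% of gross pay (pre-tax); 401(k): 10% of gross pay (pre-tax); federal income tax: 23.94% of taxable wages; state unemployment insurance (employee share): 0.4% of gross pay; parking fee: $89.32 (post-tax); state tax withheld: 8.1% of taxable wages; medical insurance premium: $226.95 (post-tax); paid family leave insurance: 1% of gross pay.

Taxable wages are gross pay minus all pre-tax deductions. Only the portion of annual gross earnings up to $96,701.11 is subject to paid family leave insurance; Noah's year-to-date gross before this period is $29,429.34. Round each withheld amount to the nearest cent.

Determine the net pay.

$2,514.24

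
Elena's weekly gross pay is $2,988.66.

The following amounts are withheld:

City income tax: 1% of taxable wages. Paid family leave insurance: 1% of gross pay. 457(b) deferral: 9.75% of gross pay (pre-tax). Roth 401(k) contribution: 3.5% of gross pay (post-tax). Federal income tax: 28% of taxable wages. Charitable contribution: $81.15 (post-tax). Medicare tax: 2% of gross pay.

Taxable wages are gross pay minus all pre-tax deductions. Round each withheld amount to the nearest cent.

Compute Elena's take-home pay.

457(b) deferral: $2,988.66 × 0.0975 = $291.39
Taxable wages = $2,988.66 − $291.39 = $2,697.27
Federal income tax: $2,697.27 × 0.28 = $755.24
City income tax: $2,697.27 × 0.01 = $26.97
Medicare tax: $2,988.66 × 0.02 = $59.77
Paid family leave insurance: $2,988.66 × 0.01 = $29.89
Charitable contribution: $81.15
Roth 401(k) contribution: $2,988.66 × 0.035 = $104.60
Total deductions = $291.39 + $755.24 + $26.97 + $59.77 + $29.89 + $81.15 + $104.60 = $1,349.01
Net pay = $2,988.66 − $1,349.01 = $1,639.65

$1,639.65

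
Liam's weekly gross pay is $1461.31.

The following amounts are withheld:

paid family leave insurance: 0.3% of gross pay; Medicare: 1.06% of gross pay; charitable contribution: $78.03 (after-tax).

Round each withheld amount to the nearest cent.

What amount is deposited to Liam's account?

$1363.41

Paid family leave insurance: $1461.31 × 0.003 = $4.38
Medicare: $1461.31 × 0.0106 = $15.49
Charitable contribution: $78.03
Total deductions = $4.38 + $15.49 + $78.03 = $97.90
Net pay = $1461.31 − $97.90 = $1363.41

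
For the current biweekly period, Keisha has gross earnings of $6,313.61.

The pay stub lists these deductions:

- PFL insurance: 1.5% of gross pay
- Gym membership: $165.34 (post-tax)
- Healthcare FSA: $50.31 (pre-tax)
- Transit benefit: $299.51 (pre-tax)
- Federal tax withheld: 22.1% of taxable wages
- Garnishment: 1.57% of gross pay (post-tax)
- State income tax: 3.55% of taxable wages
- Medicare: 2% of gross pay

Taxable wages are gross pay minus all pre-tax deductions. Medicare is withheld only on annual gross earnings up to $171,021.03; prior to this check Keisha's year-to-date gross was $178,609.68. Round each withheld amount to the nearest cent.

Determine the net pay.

Transit benefit: $299.51
Healthcare FSA: $50.31
Pre-tax total = $299.51 + $50.31 = $349.82
Taxable wages = $6,313.61 − $349.82 = $5,963.79
Federal tax withheld: $5,963.79 × 0.221 = $1,318.00
State income tax: $5,963.79 × 0.0355 = $211.71
Medicare: annual cap $171,021.03 already reached (YTD $178,609.68), so $0.00
PFL insurance: $6,313.61 × 0.015 = $94.70
Garnishment: $6,313.61 × 0.0157 = $99.12
Gym membership: $165.34
Total deductions = $299.51 + $50.31 + $1,318.00 + $211.71 + $0.00 + $94.70 + $99.12 + $165.34 = $2,238.69
Net pay = $6,313.61 − $2,238.69 = $4,074.92

$4,074.92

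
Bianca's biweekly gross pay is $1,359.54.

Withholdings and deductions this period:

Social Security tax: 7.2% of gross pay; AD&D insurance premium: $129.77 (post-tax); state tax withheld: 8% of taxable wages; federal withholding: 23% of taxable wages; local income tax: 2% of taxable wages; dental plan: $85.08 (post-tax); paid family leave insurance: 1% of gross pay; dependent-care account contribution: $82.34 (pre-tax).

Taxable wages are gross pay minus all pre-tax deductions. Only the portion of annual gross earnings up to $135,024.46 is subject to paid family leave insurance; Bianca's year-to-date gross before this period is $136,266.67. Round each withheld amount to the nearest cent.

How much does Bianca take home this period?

Dependent-care account contribution: $82.34
Taxable wages = $1,359.54 − $82.34 = $1,277.20
Federal withholding: $1,277.20 × 0.23 = $293.76
State tax withheld: $1,277.20 × 0.08 = $102.18
Local income tax: $1,277.20 × 0.02 = $25.54
Social Security tax: $1,359.54 × 0.072 = $97.89
Paid family leave insurance: annual cap $135,024.46 already reached (YTD $136,266.67), so $0.00
Dental plan: $85.08
AD&D insurance premium: $129.77
Total deductions = $82.34 + $293.76 + $102.18 + $25.54 + $97.89 + $0.00 + $85.08 + $129.77 = $816.56
Net pay = $1,359.54 − $816.56 = $542.98

$542.98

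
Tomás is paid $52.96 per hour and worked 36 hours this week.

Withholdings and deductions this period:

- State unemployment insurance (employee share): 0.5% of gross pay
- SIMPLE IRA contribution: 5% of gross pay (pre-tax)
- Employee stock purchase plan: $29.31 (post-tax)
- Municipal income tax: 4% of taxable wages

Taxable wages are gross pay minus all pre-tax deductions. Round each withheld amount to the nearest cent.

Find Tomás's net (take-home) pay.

$1,699.94

Gross pay: 36 × $52.96 = $1,906.56
SIMPLE IRA contribution: $1,906.56 × 0.05 = $95.33
Taxable wages = $1,906.56 − $95.33 = $1,811.23
Municipal income tax: $1,811.23 × 0.04 = $72.45
State unemployment insurance (employee share): $1,906.56 × 0.005 = $9.53
Employee stock purchase plan: $29.31
Total deductions = $95.33 + $72.45 + $9.53 + $29.31 = $206.62
Net pay = $1,906.56 − $206.62 = $1,699.94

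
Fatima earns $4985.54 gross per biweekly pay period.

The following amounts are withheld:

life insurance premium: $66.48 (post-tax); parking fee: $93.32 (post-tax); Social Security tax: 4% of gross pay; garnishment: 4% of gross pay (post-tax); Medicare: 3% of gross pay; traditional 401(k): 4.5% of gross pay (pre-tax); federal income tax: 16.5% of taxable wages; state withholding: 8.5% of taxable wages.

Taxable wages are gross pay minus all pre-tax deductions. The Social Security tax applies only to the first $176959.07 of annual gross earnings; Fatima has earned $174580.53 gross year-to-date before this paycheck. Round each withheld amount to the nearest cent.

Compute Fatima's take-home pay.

Traditional 401(k): $4985.54 × 0.045 = $224.35
Taxable wages = $4985.54 − $224.35 = $4761.19
State withholding: $4761.19 × 0.085 = $404.70
Federal income tax: $4761.19 × 0.165 = $785.60
Medicare: $4985.54 × 0.03 = $149.57
Social Security tax: only $176959.07 − $174580.53 = $2378.54 of this check is subject → $2378.54 × 0.04 = $95.14
Life insurance premium: $66.48
Parking fee: $93.32
Garnishment: $4985.54 × 0.04 = $199.42
Total deductions = $224.35 + $404.70 + $785.60 + $149.57 + $95.14 + $66.48 + $93.32 + $199.42 = $2018.58
Net pay = $4985.54 − $2018.58 = $2966.96

$2966.96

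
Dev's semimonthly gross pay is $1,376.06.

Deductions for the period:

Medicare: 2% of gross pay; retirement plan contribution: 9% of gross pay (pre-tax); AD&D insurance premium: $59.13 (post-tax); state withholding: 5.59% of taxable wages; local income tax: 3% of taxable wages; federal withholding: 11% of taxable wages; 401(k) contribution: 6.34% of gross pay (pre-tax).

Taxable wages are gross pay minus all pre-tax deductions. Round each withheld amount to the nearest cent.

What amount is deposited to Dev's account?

$850.10

401(k) contribution: $1,376.06 × 0.0634 = $87.24
Retirement plan contribution: $1,376.06 × 0.09 = $123.85
Pre-tax total = $87.24 + $123.85 = $211.09
Taxable wages = $1,376.06 − $211.09 = $1,164.97
Local income tax: $1,164.97 × 0.03 = $34.95
State withholding: $1,164.97 × 0.0559 = $65.12
Federal withholding: $1,164.97 × 0.11 = $128.15
Medicare: $1,376.06 × 0.02 = $27.52
AD&D insurance premium: $59.13
Total deductions = $87.24 + $123.85 + $34.95 + $65.12 + $128.15 + $27.52 + $59.13 = $525.96
Net pay = $1,376.06 − $525.96 = $850.10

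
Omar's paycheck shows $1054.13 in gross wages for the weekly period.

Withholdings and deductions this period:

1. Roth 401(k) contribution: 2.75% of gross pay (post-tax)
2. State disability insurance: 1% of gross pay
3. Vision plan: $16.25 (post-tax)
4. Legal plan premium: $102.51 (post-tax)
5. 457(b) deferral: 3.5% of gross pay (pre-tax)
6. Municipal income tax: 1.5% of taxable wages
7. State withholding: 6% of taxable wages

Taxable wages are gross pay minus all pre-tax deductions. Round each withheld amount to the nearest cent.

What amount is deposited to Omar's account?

$782.66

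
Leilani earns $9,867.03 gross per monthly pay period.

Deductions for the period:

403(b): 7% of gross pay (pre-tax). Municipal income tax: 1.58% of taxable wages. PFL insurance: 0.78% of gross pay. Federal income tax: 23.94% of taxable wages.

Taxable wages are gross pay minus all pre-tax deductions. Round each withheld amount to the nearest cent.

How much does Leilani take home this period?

$6,757.57

403(b): $9,867.03 × 0.07 = $690.69
Taxable wages = $9,867.03 − $690.69 = $9,176.34
Federal income tax: $9,176.34 × 0.2394 = $2,196.82
Municipal income tax: $9,176.34 × 0.0158 = $144.99
PFL insurance: $9,867.03 × 0.0078 = $76.96
Total deductions = $690.69 + $2,196.82 + $144.99 + $76.96 = $3,109.46
Net pay = $9,867.03 − $3,109.46 = $6,757.57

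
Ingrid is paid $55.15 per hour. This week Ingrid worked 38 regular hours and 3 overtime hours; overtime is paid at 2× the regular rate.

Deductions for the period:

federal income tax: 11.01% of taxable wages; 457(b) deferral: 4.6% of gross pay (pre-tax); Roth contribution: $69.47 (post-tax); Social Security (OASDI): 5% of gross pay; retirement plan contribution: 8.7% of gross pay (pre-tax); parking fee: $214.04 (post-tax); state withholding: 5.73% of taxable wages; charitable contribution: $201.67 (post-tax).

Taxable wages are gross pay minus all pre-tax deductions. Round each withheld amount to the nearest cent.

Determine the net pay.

$1145.17

Regular pay: 38 × $55.15 = $2095.70
Overtime pay: 3 × $55.15 × 2 = $330.90
Gross pay = $2095.70 + $330.90 = $2426.60
457(b) deferral: $2426.60 × 0.046 = $111.62
Retirement plan contribution: $2426.60 × 0.087 = $211.11
Pre-tax total = $111.62 + $211.11 = $322.73
Taxable wages = $2426.60 − $322.73 = $2103.87
Federal income tax: $2103.87 × 0.1101 = $231.64
State withholding: $2103.87 × 0.0573 = $120.55
Social Security (OASDI): $2426.60 × 0.05 = $121.33
Charitable contribution: $201.67
Parking fee: $214.04
Roth contribution: $69.47
Total deductions = $111.62 + $211.11 + $231.64 + $120.55 + $121.33 + $201.67 + $214.04 + $69.47 = $1281.43
Net pay = $2426.60 − $1281.43 = $1145.17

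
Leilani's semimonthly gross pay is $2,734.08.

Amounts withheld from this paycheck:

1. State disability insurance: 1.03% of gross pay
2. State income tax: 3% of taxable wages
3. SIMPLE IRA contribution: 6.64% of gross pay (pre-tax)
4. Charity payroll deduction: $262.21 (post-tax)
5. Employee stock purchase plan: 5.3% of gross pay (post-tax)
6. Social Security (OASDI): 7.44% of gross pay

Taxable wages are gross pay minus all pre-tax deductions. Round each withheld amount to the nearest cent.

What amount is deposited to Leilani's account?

$1,837.26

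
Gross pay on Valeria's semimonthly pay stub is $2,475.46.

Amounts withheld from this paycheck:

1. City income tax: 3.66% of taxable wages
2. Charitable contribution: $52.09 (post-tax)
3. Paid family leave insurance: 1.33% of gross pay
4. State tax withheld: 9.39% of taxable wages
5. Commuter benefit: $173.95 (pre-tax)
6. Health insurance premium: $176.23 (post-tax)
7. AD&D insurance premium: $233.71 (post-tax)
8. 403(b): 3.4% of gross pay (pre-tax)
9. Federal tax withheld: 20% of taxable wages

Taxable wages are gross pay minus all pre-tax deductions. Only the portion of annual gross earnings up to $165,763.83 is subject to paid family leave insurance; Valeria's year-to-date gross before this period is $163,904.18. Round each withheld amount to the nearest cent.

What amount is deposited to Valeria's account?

$997.75

403(b): $2,475.46 × 0.034 = $84.17
Commuter benefit: $173.95
Pre-tax total = $84.17 + $173.95 = $258.12
Taxable wages = $2,475.46 − $258.12 = $2,217.34
State tax withheld: $2,217.34 × 0.0939 = $208.21
City income tax: $2,217.34 × 0.0366 = $81.15
Federal tax withheld: $2,217.34 × 0.2 = $443.47
Paid family leave insurance: only $165,763.83 − $163,904.18 = $1,859.65 of this check is subject → $1,859.65 × 0.0133 = $24.73
AD&D insurance premium: $233.71
Charitable contribution: $52.09
Health insurance premium: $176.23
Total deductions = $84.17 + $173.95 + $208.21 + $81.15 + $443.47 + $24.73 + $233.71 + $52.09 + $176.23 = $1,477.71
Net pay = $2,475.46 − $1,477.71 = $997.75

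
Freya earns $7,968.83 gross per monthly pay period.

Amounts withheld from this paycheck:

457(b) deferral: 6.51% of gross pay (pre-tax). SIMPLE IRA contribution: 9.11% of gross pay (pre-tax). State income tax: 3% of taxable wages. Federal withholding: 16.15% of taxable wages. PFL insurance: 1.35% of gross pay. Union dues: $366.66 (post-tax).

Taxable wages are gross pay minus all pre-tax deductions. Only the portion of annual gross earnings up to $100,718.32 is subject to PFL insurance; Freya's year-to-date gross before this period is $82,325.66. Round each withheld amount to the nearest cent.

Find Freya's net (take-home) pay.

$4,962.20

SIMPLE IRA contribution: $7,968.83 × 0.0911 = $725.96
457(b) deferral: $7,968.83 × 0.0651 = $518.77
Pre-tax total = $725.96 + $518.77 = $1,244.73
Taxable wages = $7,968.83 − $1,244.73 = $6,724.10
State income tax: $6,724.10 × 0.03 = $201.72
Federal withholding: $6,724.10 × 0.1615 = $1,085.94
PFL insurance: cap not yet reached, full $7,968.83 is subject → $7,968.83 × 0.0135 = $107.58
Union dues: $366.66
Total deductions = $725.96 + $518.77 + $201.72 + $1,085.94 + $107.58 + $366.66 = $3,006.63
Net pay = $7,968.83 − $3,006.63 = $4,962.20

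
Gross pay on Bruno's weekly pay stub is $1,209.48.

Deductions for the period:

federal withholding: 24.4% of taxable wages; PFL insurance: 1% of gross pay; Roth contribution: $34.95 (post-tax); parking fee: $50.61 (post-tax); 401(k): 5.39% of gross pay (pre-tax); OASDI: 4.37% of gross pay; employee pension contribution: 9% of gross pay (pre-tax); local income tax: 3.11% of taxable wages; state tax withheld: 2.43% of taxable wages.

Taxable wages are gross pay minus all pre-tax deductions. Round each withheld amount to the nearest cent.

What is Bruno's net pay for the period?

$574.93

Employee pension contribution: $1,209.48 × 0.09 = $108.85
401(k): $1,209.48 × 0.0539 = $65.19
Pre-tax total = $108.85 + $65.19 = $174.04
Taxable wages = $1,209.48 − $174.04 = $1,035.44
State tax withheld: $1,035.44 × 0.0243 = $25.16
Federal withholding: $1,035.44 × 0.244 = $252.65
Local income tax: $1,035.44 × 0.0311 = $32.20
OASDI: $1,209.48 × 0.0437 = $52.85
PFL insurance: $1,209.48 × 0.01 = $12.09
Parking fee: $50.61
Roth contribution: $34.95
Total deductions = $108.85 + $65.19 + $25.16 + $252.65 + $32.20 + $52.85 + $12.09 + $50.61 + $34.95 = $634.55
Net pay = $1,209.48 − $634.55 = $574.93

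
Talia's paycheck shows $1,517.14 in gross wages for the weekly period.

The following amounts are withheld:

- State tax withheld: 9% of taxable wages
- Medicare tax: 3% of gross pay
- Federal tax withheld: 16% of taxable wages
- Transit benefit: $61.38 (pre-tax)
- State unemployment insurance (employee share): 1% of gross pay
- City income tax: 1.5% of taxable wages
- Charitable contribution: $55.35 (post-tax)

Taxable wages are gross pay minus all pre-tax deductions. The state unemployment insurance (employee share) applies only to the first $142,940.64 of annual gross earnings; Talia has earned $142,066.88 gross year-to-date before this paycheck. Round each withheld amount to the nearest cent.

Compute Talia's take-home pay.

Transit benefit: $61.38
Taxable wages = $1,517.14 − $61.38 = $1,455.76
State tax withheld: $1,455.76 × 0.09 = $131.02
Federal tax withheld: $1,455.76 × 0.16 = $232.92
City income tax: $1,455.76 × 0.015 = $21.84
State unemployment insurance (employee share): only $142,940.64 − $142,066.88 = $873.76 of this check is subject → $873.76 × 0.01 = $8.74
Medicare tax: $1,517.14 × 0.03 = $45.51
Charitable contribution: $55.35
Total deductions = $61.38 + $131.02 + $232.92 + $21.84 + $8.74 + $45.51 + $55.35 = $556.76
Net pay = $1,517.14 − $556.76 = $960.38

$960.38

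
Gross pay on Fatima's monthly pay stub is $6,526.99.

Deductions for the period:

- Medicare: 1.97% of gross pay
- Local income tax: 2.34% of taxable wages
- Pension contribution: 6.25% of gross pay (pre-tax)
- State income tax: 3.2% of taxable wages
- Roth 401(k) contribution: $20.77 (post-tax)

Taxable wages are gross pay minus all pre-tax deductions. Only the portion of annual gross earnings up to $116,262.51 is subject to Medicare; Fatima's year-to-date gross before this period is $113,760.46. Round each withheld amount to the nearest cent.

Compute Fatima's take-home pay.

$5,709.99

Pension contribution: $6,526.99 × 0.0625 = $407.94
Taxable wages = $6,526.99 − $407.94 = $6,119.05
State income tax: $6,119.05 × 0.032 = $195.81
Local income tax: $6,119.05 × 0.0234 = $143.19
Medicare: only $116,262.51 − $113,760.46 = $2,502.05 of this check is subject → $2,502.05 × 0.0197 = $49.29
Roth 401(k) contribution: $20.77
Total deductions = $407.94 + $195.81 + $143.19 + $49.29 + $20.77 = $817.00
Net pay = $6,526.99 − $817.00 = $5,709.99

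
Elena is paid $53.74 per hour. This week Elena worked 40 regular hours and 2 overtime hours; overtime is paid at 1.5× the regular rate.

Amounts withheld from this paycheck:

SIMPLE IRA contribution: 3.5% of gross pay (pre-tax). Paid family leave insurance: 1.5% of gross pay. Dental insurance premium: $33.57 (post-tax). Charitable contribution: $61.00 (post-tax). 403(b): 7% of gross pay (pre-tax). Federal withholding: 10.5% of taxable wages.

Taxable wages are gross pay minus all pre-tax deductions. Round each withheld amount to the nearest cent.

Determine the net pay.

Regular pay: 40 × $53.74 = $2149.60
Overtime pay: 2 × $53.74 × 1.5 = $161.22
Gross pay = $2149.60 + $161.22 = $2310.82
403(b): $2310.82 × 0.07 = $161.76
SIMPLE IRA contribution: $2310.82 × 0.035 = $80.88
Pre-tax total = $161.76 + $80.88 = $242.64
Taxable wages = $2310.82 − $242.64 = $2068.18
Federal withholding: $2068.18 × 0.105 = $217.16
Paid family leave insurance: $2310.82 × 0.015 = $34.66
Dental insurance premium: $33.57
Charitable contribution: $61.00
Total deductions = $161.76 + $80.88 + $217.16 + $34.66 + $33.57 + $61.00 = $589.03
Net pay = $2310.82 − $589.03 = $1721.79

$1721.79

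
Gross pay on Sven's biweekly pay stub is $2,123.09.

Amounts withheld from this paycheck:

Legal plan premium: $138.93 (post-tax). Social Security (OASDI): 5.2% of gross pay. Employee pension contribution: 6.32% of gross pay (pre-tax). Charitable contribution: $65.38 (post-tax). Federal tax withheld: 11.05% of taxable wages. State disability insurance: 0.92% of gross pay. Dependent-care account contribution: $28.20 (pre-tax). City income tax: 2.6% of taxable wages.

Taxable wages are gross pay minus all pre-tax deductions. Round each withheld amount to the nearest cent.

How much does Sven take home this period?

$1,358.83

Employee pension contribution: $2,123.09 × 0.0632 = $134.18
Dependent-care account contribution: $28.20
Pre-tax total = $134.18 + $28.20 = $162.38
Taxable wages = $2,123.09 − $162.38 = $1,960.71
Federal tax withheld: $1,960.71 × 0.1105 = $216.66
City income tax: $1,960.71 × 0.026 = $50.98
Social Security (OASDI): $2,123.09 × 0.052 = $110.40
State disability insurance: $2,123.09 × 0.0092 = $19.53
Legal plan premium: $138.93
Charitable contribution: $65.38
Total deductions = $134.18 + $28.20 + $216.66 + $50.98 + $110.40 + $19.53 + $138.93 + $65.38 = $764.26
Net pay = $2,123.09 − $764.26 = $1,358.83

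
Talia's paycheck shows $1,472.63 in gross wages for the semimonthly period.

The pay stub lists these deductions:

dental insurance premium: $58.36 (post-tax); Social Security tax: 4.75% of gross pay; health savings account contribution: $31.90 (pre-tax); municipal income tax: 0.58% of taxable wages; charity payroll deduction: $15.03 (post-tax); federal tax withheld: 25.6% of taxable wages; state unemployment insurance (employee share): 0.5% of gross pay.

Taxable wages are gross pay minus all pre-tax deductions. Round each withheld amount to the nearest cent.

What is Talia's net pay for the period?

$912.84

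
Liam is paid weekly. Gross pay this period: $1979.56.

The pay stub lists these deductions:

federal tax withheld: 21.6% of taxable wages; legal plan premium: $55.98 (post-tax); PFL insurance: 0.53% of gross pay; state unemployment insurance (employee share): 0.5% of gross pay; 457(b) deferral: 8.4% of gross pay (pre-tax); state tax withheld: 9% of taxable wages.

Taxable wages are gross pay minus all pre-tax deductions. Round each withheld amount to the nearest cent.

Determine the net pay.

$1182.04

457(b) deferral: $1979.56 × 0.084 = $166.28
Taxable wages = $1979.56 − $166.28 = $1813.28
State tax withheld: $1813.28 × 0.09 = $163.20
Federal tax withheld: $1813.28 × 0.216 = $391.67
State unemployment insurance (employee share): $1979.56 × 0.005 = $9.90
PFL insurance: $1979.56 × 0.0053 = $10.49
Legal plan premium: $55.98
Total deductions = $166.28 + $163.20 + $391.67 + $9.90 + $10.49 + $55.98 = $797.52
Net pay = $1979.56 − $797.52 = $1182.04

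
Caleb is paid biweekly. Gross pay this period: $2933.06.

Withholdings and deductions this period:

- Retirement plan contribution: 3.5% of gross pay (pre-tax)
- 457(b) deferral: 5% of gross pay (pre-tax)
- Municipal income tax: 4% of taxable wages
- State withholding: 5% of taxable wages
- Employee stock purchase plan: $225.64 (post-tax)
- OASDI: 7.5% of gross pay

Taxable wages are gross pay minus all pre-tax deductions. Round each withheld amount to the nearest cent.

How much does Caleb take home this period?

$1996.59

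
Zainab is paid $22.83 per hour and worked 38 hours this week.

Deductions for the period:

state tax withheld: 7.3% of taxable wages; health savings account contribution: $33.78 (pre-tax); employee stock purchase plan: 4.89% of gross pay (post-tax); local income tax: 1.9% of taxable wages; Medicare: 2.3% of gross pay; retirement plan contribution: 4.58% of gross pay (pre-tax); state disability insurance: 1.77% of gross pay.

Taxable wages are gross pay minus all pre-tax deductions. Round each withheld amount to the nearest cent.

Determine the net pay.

$643.25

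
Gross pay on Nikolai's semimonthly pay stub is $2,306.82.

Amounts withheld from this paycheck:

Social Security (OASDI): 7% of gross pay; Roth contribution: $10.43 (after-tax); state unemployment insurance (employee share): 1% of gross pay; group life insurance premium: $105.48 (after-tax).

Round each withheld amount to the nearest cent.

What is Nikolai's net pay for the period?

$2,006.36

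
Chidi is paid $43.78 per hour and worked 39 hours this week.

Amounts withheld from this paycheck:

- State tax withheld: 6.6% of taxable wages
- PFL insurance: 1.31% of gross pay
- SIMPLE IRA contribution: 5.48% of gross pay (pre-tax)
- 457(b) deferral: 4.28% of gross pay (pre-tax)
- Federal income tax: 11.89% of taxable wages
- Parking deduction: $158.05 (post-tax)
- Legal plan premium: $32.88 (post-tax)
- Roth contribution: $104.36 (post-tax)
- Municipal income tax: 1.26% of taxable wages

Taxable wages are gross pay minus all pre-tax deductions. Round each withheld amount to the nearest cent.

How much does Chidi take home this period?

$918.81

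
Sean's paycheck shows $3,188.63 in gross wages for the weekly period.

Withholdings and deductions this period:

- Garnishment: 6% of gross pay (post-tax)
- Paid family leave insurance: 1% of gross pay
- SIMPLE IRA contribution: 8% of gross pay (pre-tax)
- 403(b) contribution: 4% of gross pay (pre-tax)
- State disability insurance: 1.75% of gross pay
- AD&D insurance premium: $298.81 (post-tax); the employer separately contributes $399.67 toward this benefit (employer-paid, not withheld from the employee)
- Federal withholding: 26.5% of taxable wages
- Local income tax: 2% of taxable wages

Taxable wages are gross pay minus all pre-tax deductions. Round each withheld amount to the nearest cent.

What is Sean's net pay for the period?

$1,428.46

403(b) contribution: $3,188.63 × 0.04 = $127.55
SIMPLE IRA contribution: $3,188.63 × 0.08 = $255.09
Pre-tax total = $127.55 + $255.09 = $382.64
Taxable wages = $3,188.63 − $382.64 = $2,805.99
Local income tax: $2,805.99 × 0.02 = $56.12
Federal withholding: $2,805.99 × 0.265 = $743.59
Paid family leave insurance: $3,188.63 × 0.01 = $31.89
State disability insurance: $3,188.63 × 0.0175 = $55.80
Garnishment: $3,188.63 × 0.06 = $191.32
AD&D insurance premium: $298.81
(Employer's $399.67 toward AD&D insurance premium is not withheld from the employee.)
Total deductions = $127.55 + $255.09 + $56.12 + $743.59 + $31.89 + $55.80 + $191.32 + $298.81 = $1,760.17
Net pay = $3,188.63 − $1,760.17 = $1,428.46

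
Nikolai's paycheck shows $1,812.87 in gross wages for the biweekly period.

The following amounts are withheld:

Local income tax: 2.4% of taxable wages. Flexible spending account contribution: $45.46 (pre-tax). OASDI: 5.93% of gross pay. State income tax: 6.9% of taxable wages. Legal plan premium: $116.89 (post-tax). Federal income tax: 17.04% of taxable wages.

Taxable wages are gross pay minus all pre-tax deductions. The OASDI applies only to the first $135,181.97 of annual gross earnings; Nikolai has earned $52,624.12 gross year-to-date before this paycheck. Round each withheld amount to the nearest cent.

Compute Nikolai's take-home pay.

Flexible spending account contribution: $45.46
Taxable wages = $1,812.87 − $45.46 = $1,767.41
Federal income tax: $1,767.41 × 0.1704 = $301.17
State income tax: $1,767.41 × 0.069 = $121.95
Local income tax: $1,767.41 × 0.024 = $42.42
OASDI: cap not yet reached, full $1,812.87 is subject → $1,812.87 × 0.0593 = $107.50
Legal plan premium: $116.89
Total deductions = $45.46 + $301.17 + $121.95 + $42.42 + $107.50 + $116.89 = $735.39
Net pay = $1,812.87 − $735.39 = $1,077.48

$1,077.48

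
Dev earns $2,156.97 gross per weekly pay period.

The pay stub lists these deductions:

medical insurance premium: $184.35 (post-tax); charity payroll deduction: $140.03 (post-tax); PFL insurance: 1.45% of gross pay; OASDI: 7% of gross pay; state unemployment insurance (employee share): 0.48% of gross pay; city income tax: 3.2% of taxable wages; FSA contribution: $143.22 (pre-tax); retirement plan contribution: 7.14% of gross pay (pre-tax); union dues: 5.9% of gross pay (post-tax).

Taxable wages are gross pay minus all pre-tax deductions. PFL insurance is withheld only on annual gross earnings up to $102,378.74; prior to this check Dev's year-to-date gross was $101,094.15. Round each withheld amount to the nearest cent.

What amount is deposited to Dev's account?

Retirement plan contribution: $2,156.97 × 0.0714 = $154.01
FSA contribution: $143.22
Pre-tax total = $154.01 + $143.22 = $297.23
Taxable wages = $2,156.97 − $297.23 = $1,859.74
City income tax: $1,859.74 × 0.032 = $59.51
PFL insurance: only $102,378.74 − $101,094.15 = $1,284.59 of this check is subject → $1,284.59 × 0.0145 = $18.63
State unemployment insurance (employee share): $2,156.97 × 0.0048 = $10.35
OASDI: $2,156.97 × 0.07 = $150.99
Union dues: $2,156.97 × 0.059 = $127.26
Medical insurance premium: $184.35
Charity payroll deduction: $140.03
Total deductions = $154.01 + $143.22 + $59.51 + $18.63 + $10.35 + $150.99 + $127.26 + $184.35 + $140.03 = $988.35
Net pay = $2,156.97 − $988.35 = $1,168.62

$1,168.62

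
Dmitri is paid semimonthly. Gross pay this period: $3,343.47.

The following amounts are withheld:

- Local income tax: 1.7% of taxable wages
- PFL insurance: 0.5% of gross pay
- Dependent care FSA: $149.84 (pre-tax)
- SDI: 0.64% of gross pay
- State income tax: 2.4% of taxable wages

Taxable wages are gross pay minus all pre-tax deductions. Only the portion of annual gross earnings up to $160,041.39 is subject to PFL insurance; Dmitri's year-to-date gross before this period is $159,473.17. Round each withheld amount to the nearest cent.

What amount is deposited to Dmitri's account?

Dependent care FSA: $149.84
Taxable wages = $3,343.47 − $149.84 = $3,193.63
State income tax: $3,193.63 × 0.024 = $76.65
Local income tax: $3,193.63 × 0.017 = $54.29
SDI: $3,343.47 × 0.0064 = $21.40
PFL insurance: only $160,041.39 − $159,473.17 = $568.22 of this check is subject → $568.22 × 0.005 = $2.84
Total deductions = $149.84 + $76.65 + $54.29 + $21.40 + $2.84 = $305.02
Net pay = $3,343.47 − $305.02 = $3,038.45

$3,038.45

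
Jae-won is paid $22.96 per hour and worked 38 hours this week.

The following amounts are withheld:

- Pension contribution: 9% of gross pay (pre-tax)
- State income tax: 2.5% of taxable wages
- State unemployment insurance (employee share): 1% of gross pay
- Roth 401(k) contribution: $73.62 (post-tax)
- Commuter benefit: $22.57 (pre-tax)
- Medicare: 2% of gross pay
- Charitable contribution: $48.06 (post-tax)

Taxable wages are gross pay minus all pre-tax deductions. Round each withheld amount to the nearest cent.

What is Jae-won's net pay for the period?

$604.26

Gross pay: 38 × $22.96 = $872.48
Commuter benefit: $22.57
Pension contribution: $872.48 × 0.09 = $78.52
Pre-tax total = $22.57 + $78.52 = $101.09
Taxable wages = $872.48 − $101.09 = $771.39
State income tax: $771.39 × 0.025 = $19.28
State unemployment insurance (employee share): $872.48 × 0.01 = $8.72
Medicare: $872.48 × 0.02 = $17.45
Roth 401(k) contribution: $73.62
Charitable contribution: $48.06
Total deductions = $22.57 + $78.52 + $19.28 + $8.72 + $17.45 + $73.62 + $48.06 = $268.22
Net pay = $872.48 − $268.22 = $604.26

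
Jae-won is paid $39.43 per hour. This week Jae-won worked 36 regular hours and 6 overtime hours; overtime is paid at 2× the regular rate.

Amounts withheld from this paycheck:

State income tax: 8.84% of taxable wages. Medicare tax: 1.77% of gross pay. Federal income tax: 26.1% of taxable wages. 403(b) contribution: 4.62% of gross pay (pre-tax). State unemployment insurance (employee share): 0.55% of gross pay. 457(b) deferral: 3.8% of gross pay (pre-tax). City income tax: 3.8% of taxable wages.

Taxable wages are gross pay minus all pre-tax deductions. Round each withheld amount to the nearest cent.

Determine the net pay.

$1,017.90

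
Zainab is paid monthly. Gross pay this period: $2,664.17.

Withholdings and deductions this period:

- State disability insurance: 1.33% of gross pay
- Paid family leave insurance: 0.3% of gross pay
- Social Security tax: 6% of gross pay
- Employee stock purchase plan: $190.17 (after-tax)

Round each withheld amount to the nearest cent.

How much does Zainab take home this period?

$2,270.73

State disability insurance: $2,664.17 × 0.0133 = $35.43
Paid family leave insurance: $2,664.17 × 0.003 = $7.99
Social Security tax: $2,664.17 × 0.06 = $159.85
Employee stock purchase plan: $190.17
Total deductions = $35.43 + $7.99 + $159.85 + $190.17 = $393.44
Net pay = $2,664.17 − $393.44 = $2,270.73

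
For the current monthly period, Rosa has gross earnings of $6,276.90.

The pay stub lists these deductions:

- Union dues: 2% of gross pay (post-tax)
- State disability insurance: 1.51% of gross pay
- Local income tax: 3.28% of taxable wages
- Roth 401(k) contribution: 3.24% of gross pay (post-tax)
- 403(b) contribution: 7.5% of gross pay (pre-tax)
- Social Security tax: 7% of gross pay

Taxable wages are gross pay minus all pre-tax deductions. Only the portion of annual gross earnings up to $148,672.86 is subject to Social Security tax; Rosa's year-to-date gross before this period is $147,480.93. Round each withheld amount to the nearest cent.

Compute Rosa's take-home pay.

403(b) contribution: $6,276.90 × 0.075 = $470.77
Taxable wages = $6,276.90 − $470.77 = $5,806.13
Local income tax: $5,806.13 × 0.0328 = $190.44
Social Security tax: only $148,672.86 − $147,480.93 = $1,191.93 of this check is subject → $1,191.93 × 0.07 = $83.44
State disability insurance: $6,276.90 × 0.0151 = $94.78
Roth 401(k) contribution: $6,276.90 × 0.0324 = $203.37
Union dues: $6,276.90 × 0.02 = $125.54
Total deductions = $470.77 + $190.44 + $83.44 + $94.78 + $203.37 + $125.54 = $1,168.34
Net pay = $6,276.90 − $1,168.34 = $5,108.56

$5,108.56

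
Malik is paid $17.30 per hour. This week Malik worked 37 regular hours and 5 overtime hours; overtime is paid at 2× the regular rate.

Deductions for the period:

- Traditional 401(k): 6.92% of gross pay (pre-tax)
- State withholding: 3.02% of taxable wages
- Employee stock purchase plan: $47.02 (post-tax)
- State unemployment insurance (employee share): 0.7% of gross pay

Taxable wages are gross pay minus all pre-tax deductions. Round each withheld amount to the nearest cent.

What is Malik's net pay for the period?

$681.26

Regular pay: 37 × $17.30 = $640.10
Overtime pay: 5 × $17.30 × 2 = $173.00
Gross pay = $640.10 + $173.00 = $813.10
Traditional 401(k): $813.10 × 0.0692 = $56.27
Taxable wages = $813.10 − $56.27 = $756.83
State withholding: $756.83 × 0.0302 = $22.86
State unemployment insurance (employee share): $813.10 × 0.007 = $5.69
Employee stock purchase plan: $47.02
Total deductions = $56.27 + $22.86 + $5.69 + $47.02 = $131.84
Net pay = $813.10 − $131.84 = $681.26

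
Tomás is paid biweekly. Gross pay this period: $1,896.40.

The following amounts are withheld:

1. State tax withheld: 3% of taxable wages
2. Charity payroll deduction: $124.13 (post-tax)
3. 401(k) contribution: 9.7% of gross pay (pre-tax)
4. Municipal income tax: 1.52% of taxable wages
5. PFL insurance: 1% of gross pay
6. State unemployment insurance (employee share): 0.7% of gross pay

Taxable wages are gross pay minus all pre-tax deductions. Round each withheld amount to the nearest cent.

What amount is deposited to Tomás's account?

401(k) contribution: $1,896.40 × 0.097 = $183.95
Taxable wages = $1,896.40 − $183.95 = $1,712.45
State tax withheld: $1,712.45 × 0.03 = $51.37
Municipal income tax: $1,712.45 × 0.0152 = $26.03
State unemployment insurance (employee share): $1,896.40 × 0.007 = $13.27
PFL insurance: $1,896.40 × 0.01 = $18.96
Charity payroll deduction: $124.13
Total deductions = $183.95 + $51.37 + $26.03 + $13.27 + $18.96 + $124.13 = $417.71
Net pay = $1,896.40 − $417.71 = $1,478.69

$1,478.69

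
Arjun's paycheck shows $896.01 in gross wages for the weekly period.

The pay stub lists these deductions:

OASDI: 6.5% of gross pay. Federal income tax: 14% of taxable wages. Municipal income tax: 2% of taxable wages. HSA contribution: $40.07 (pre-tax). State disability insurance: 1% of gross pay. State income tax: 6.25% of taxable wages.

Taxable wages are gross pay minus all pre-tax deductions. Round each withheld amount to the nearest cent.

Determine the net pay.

$598.29

HSA contribution: $40.07
Taxable wages = $896.01 − $40.07 = $855.94
Federal income tax: $855.94 × 0.14 = $119.83
State income tax: $855.94 × 0.0625 = $53.50
Municipal income tax: $855.94 × 0.02 = $17.12
State disability insurance: $896.01 × 0.01 = $8.96
OASDI: $896.01 × 0.065 = $58.24
Total deductions = $40.07 + $119.83 + $53.50 + $17.12 + $8.96 + $58.24 = $297.72
Net pay = $896.01 − $297.72 = $598.29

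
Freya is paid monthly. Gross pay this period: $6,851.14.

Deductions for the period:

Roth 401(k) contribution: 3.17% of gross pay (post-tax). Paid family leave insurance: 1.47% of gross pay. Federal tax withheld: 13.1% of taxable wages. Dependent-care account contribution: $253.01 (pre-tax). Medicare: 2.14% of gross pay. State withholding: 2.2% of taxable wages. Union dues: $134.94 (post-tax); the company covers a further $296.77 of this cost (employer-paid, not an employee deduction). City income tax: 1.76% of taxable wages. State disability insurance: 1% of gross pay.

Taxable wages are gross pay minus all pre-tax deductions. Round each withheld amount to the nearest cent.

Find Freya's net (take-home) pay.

$4,804.53

Dependent-care account contribution: $253.01
Taxable wages = $6,851.14 − $253.01 = $6,598.13
Federal tax withheld: $6,598.13 × 0.131 = $864.36
City income tax: $6,598.13 × 0.0176 = $116.13
State withholding: $6,598.13 × 0.022 = $145.16
Paid family leave insurance: $6,851.14 × 0.0147 = $100.71
State disability insurance: $6,851.14 × 0.01 = $68.51
Medicare: $6,851.14 × 0.0214 = $146.61
Roth 401(k) contribution: $6,851.14 × 0.0317 = $217.18
Union dues: $134.94
(Employer's $296.77 toward union dues is not withheld from the employee.)
Total deductions = $253.01 + $864.36 + $116.13 + $145.16 + $100.71 + $68.51 + $146.61 + $217.18 + $134.94 = $2,046.61
Net pay = $6,851.14 − $2,046.61 = $4,804.53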